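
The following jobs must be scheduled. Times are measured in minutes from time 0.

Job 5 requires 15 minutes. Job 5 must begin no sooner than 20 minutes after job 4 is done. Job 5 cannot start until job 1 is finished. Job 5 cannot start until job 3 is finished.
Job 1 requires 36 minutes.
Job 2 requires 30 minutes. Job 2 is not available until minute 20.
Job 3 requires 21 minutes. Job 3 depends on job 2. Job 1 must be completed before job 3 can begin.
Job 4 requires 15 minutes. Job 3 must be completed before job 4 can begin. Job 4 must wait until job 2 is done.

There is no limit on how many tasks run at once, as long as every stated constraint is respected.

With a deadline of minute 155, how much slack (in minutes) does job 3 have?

34

Job 2 cannot begin until its own release at minute 20. It runs from minute 20 to 20 + 30 = minute 50.
Nothing blocks job 1, so it runs from minute 0 to minute 36.
Job 3 needs all of job 2 (finishes minute 50); job 1 (finishes minute 36). That puts its earliest start at minute 50; it finishes at 50 + 21 = minute 71.

Working backward from the deadline:
Job 5 must finish by minute 155; it takes 15 minutes, so it must start by 155 − 15 = minute 140.
Job 4 must finish before job 5 (must start by minute 140, minus 20-minute gap → minute 120). With a 15-minute duration, job 4 must start by 120 − 15 = minute 105.
Job 3 has several dependents: job 4 (must start by minute 105); job 5 (must start by minute 140). The earliest of those limits is minute 105, so job 3 must start by 105 − 21 = minute 84.
So job 3 can start as early as minute 50 and as late as minute 84, giving 84 − 50 = 34 minutes of slack.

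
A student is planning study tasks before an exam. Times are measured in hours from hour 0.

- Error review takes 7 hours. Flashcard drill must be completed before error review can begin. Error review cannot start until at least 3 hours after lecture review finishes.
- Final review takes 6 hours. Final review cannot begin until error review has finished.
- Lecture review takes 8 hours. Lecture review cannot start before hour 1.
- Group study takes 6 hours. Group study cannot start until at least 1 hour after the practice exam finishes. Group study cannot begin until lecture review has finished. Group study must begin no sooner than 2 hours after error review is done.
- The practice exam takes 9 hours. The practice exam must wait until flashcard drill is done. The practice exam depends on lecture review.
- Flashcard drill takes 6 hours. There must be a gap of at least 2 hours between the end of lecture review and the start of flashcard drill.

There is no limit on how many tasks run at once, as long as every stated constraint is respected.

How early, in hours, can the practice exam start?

After its own release at hour 1, lecture review can start at hour 1 and finishes at hour 9.
Flashcard drill waits on lecture review (finishes hour 9, plus 2-hour gap → hour 11), so it starts at hour 11 and finishes at 11 + 6 = hour 17.
The practice exam waits on flashcard drill (finishes hour 17); lecture review (finishes hour 9). The latest of these is hour 17, which is the earliest the practice exam can start.

17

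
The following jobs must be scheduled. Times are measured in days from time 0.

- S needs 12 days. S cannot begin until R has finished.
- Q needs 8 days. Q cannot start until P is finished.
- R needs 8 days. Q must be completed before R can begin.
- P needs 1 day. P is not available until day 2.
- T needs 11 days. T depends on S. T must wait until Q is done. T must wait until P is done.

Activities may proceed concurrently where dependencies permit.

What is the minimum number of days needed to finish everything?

After its own release at day 2, P can start at day 2 and finishes at day 3.
After P (finishes day 3), Q can start at day 3 and finishes at day 11.
R waits on Q (finishes day 11), so it starts at day 11 and finishes at 11 + 8 = day 19.
After R (finishes day 19), S can start at day 19 and finishes at day 31.
For T: S (finishes day 31); Q (finishes day 11); P (finishes day 3). Taking the maximum gives a start of day 31, and it finishes at 31 + 11 = day 42.
All tasks are finished once the last one completes. Finish times: P at 3, Q at 11, R at 19, S at 31, T at 42. The latest is day 42.

42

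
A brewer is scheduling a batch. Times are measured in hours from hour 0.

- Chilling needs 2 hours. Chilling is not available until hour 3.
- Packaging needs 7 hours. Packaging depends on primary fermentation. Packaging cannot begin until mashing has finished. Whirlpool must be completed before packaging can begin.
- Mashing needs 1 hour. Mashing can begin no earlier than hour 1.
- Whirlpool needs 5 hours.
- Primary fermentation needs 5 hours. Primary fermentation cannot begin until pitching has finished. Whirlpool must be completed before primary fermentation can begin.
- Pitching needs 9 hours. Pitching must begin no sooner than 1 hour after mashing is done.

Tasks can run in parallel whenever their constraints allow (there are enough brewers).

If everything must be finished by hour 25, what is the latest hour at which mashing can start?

2

Nothing follows packaging; the deadline of hour 25 is its only limit. It must start by 25 − 7 = hour 18.
Since packaging (must start by hour 18) depends on it, primary fermentation must finish by hour 18. Backing off its 5-hour duration gives a latest start of hour 13.
Pitching must finish before primary fermentation (must start by hour 13). With a 9-hour duration, pitching must start by 13 − 9 = hour 4.
Mashing feeds pitching (must start by hour 4, minus 1-hour gap → hour 3); packaging (must start by hour 18). Taking the minimum, mashing must finish by hour 3 and start by 3 − 1 = hour 2.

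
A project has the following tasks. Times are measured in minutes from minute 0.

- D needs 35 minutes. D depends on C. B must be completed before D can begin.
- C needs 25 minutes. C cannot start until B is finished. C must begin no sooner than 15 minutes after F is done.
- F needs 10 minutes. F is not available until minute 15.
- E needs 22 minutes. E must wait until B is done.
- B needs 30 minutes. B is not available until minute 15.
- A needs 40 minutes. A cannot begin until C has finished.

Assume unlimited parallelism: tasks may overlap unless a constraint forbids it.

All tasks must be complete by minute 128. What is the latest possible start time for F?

Nothing follows A; the deadline of minute 128 is its only limit. It must start by 128 − 40 = minute 88.
D has no dependents, so it just needs to finish by minute 128. Starting by 128 − 35 = minute 93 achieves that.
C feeds A (must start by minute 88); D (must start by minute 93). Taking the minimum, C must finish by minute 88 and start by 88 − 25 = minute 63.
F has to be done before C (must start by minute 63, minus 15-minute gap → minute 48). That means finishing by minute 48, i.e. starting by 48 − 10 = minute 38.

38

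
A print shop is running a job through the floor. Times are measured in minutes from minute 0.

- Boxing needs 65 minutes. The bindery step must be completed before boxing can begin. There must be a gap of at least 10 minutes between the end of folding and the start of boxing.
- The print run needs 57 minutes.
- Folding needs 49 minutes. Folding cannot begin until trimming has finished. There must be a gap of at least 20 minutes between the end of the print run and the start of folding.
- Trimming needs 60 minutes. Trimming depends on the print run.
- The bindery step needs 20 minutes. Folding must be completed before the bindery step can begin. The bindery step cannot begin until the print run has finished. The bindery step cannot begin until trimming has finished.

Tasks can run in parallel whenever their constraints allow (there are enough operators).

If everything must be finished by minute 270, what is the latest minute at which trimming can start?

76

Boxing must finish by minute 270; it takes 65 minutes, so it must start by 270 − 65 = minute 205.
Since boxing (must start by minute 205) depends on it, the bindery step must finish by minute 205. Backing off its 20-minute duration gives a latest start of minute 185.
Folding feeds the bindery step (must start by minute 185); boxing (must start by minute 205, minus 10-minute gap → minute 195). Taking the minimum, folding must finish by minute 185 and start by 185 − 49 = minute 136.
Trimming must finish in time for folding (must start by minute 136); the bindery step (must start by minute 185). The tightest is minute 136, so trimming must start by 136 − 60 = minute 76.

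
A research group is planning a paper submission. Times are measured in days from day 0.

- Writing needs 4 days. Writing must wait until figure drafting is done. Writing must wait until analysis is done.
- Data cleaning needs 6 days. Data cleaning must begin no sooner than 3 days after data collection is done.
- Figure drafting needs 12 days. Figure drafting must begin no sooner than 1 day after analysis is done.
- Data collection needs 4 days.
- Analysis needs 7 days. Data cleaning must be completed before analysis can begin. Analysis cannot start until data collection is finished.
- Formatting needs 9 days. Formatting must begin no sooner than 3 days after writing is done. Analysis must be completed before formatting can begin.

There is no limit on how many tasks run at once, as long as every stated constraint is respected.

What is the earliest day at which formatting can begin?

40

Data collection has no prerequisites, so it starts at day 0 and finishes at day 4.
Data cleaning cannot begin until data collection (finishes day 4, plus 3-day gap → day 7). It runs from day 7 to 7 + 6 = day 13.
For analysis: data cleaning (finishes day 13); data collection (finishes day 4). Taking the maximum gives a start of day 13, and it finishes at 13 + 7 = day 20.
Figure drafting cannot begin until analysis (finishes day 20, plus 1-day gap → day 21). It runs from day 21 to 21 + 12 = day 33.
For writing: figure drafting (finishes day 33); analysis (finishes day 20). Taking the maximum gives a start of day 33, and it finishes at 33 + 4 = day 37.
Formatting waits on writing (finishes day 37, plus 3-day gap → day 40); analysis (finishes day 20). The latest of these is day 40, which is the earliest formatting can start.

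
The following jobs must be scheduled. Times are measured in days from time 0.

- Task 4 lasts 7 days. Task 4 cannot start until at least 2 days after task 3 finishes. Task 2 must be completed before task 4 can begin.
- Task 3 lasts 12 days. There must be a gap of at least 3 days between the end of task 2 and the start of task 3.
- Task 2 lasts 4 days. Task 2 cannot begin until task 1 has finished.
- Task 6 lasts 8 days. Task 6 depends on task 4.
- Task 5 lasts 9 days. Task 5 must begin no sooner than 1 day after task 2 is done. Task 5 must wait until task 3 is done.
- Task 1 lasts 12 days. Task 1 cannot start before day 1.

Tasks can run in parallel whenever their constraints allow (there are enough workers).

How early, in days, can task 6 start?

Task 1 cannot begin until its own release at day 1. It runs from day 1 to 1 + 12 = day 13.
Task 2 cannot begin until task 1 (finishes day 13). It runs from day 13 to 13 + 4 = day 17.
After task 2 (finishes day 17, plus 3-day gap → day 20), task 3 can start at day 20 and finishes at day 32.
For task 4: task 3 (finishes day 32, plus 2-day gap → day 34); task 2 (finishes day 17). Taking the maximum gives a start of day 34, and it finishes at 34 + 7 = day 41.
Task 6 waits on task 4 (finishes day 41), so the earliest it can start is day 41.

41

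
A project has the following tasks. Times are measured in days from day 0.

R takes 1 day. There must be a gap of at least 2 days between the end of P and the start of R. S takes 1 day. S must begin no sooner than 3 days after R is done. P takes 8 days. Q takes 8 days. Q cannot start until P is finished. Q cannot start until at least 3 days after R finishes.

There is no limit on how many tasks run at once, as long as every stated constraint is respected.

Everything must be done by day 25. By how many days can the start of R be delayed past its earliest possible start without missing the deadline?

3

P has no prerequisites, so it starts at day 0 and finishes at day 8.
R cannot begin until P (finishes day 8, plus 2-day gap → day 10). It runs from day 10 to 10 + 1 = day 11.

Working backward from the deadline:
Q must finish by day 25; it takes 8 days, so it must start by 25 − 8 = day 17.
S has no dependents, so it just needs to finish by day 25. Starting by 25 − 1 = day 24 achieves that.
R has several dependents: Q (must start by day 17, minus 3-day gap → day 14); S (must start by day 24, minus 3-day gap → day 21). The earliest of those limits is day 14, so R must start by 14 − 1 = day 13.
So R can start as early as day 10 and as late as day 13, giving 13 − 10 = 3 days of slack.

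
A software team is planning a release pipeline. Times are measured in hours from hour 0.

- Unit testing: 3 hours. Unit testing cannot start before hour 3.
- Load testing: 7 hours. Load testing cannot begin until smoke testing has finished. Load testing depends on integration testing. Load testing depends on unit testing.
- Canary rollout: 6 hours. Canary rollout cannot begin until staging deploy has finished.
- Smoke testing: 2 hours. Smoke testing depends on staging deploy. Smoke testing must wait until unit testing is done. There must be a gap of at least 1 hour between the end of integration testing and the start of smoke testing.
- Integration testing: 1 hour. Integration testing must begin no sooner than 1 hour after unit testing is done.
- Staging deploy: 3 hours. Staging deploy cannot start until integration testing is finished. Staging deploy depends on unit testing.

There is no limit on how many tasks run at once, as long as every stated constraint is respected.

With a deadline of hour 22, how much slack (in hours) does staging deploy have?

Unit testing cannot begin until its own release at hour 3. It runs from hour 3 to 3 + 3 = hour 6.
Integration testing cannot begin until unit testing (finishes hour 6, plus 1-hour gap → hour 7). It runs from hour 7 to 7 + 1 = hour 8.
For staging deploy: integration testing (finishes hour 8); unit testing (finishes hour 6). Taking the maximum gives a start of hour 8, and it finishes at 8 + 3 = hour 11.

Working backward from the deadline:
Load testing has no dependents, so it just needs to finish by hour 22. Starting by 22 − 7 = hour 15 achieves that.
Smoke testing must finish before load testing (must start by hour 15). With a 2-hour duration, smoke testing must start by 15 − 2 = hour 13.
To finish by hour 22, canary rollout (duration 6) must start no later than hour 16.
Staging deploy must finish in time for smoke testing (must start by hour 13); canary rollout (must start by hour 16). The tightest is hour 13, so staging deploy must start by 13 − 3 = hour 10.
So staging deploy can start as early as hour 8 and as late as hour 10, giving 10 − 8 = 2 hours of slack.

2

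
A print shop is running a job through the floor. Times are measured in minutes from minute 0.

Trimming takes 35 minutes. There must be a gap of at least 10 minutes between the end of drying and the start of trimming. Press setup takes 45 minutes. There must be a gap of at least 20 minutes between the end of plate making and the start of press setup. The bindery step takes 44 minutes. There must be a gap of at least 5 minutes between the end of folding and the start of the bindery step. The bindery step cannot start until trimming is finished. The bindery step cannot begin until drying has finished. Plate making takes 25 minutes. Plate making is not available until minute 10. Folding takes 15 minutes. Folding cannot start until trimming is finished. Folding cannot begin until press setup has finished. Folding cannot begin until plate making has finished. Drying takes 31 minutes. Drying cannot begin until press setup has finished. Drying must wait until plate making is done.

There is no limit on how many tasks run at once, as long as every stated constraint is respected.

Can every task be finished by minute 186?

Plate making waits on its own release at minute 10, so it starts at minute 10 and finishes at 10 + 25 = minute 35.
After plate making (finishes minute 35, plus 20-minute gap → minute 55), press setup can start at minute 55 and finishes at minute 100.
Drying cannot start until press setup (finishes minute 100); plate making (finishes minute 35). The controlling bound is minute 100, so drying finishes at 100 + 31 = minute 131.
Trimming waits on drying (finishes minute 131, plus 10-minute gap → minute 141), so it starts at minute 141 and finishes at 141 + 35 = minute 176.
For folding: trimming (finishes minute 176); press setup (finishes minute 100); plate making (finishes minute 35). Taking the maximum gives a start of minute 176, and it finishes at 176 + 15 = minute 191.
For the bindery step: folding (finishes minute 191, plus 5-minute gap → minute 196); trimming (finishes minute 176); drying (finishes minute 131). Taking the maximum gives a start of minute 196, and it finishes at 196 + 44 = minute 240.
The earliest everything can be done is minute 240, which is after the deadline of 186, so it is not possible.

No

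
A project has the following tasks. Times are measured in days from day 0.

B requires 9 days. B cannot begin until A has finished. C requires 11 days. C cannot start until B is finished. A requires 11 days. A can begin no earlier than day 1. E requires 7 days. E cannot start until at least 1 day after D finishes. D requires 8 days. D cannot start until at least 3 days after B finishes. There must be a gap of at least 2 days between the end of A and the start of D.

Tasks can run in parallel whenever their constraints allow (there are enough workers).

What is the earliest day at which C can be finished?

32

A cannot begin until its own release at day 1. It runs from day 1 to 1 + 11 = day 12.
B waits on A (finishes day 12), so it starts at day 12 and finishes at 12 + 9 = day 21.
C waits on B (finishes day 21), so it starts at day 21 and finishes at 21 + 11 = day 32.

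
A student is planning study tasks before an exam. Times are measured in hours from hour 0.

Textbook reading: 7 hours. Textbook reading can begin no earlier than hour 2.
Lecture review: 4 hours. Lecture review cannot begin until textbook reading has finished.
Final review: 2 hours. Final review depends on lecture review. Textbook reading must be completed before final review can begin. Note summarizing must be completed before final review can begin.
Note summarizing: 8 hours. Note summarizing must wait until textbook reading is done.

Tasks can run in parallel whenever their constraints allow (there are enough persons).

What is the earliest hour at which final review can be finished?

19

Textbook reading cannot begin until its own release at hour 2. It runs from hour 2 to 2 + 7 = hour 9.
Note summarizing waits on textbook reading (finishes hour 9), so it starts at hour 9 and finishes at 9 + 8 = hour 17.
Lecture review cannot begin until textbook reading (finishes hour 9). It runs from hour 9 to 9 + 4 = hour 13.
Final review needs all of lecture review (finishes hour 13); textbook reading (finishes hour 9); note summarizing (finishes hour 17). That puts its earliest start at hour 17; it finishes at 17 + 2 = hour 19.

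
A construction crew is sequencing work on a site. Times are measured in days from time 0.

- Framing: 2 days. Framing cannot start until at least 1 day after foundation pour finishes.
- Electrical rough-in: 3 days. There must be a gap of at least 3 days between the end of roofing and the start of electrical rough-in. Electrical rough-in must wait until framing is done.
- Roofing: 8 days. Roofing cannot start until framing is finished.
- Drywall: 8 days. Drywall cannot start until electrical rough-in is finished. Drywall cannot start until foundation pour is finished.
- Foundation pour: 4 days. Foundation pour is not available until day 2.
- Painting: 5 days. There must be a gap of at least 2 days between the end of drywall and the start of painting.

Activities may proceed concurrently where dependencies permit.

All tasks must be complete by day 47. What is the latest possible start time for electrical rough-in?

Painting has no dependents, so it just needs to finish by day 47. Starting by 47 − 5 = day 42 achieves that.
Since painting (must start by day 42, minus 2-day gap → day 40) depends on it, drywall must finish by day 40. Backing off its 8-day duration gives a latest start of day 32.
Electrical rough-in feeds into drywall (must start by day 32); so electrical rough-in must finish by day 32 and therefore start by day 29.

29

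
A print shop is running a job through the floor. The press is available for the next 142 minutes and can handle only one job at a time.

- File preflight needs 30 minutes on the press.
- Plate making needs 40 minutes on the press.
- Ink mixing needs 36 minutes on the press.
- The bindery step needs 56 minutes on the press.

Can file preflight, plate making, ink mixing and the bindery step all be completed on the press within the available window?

Running back to back, the jobs need 30 + 40 + 36 + 56 = 162 minutes on the press.
Since 162 > 142, they cannot all fit.

No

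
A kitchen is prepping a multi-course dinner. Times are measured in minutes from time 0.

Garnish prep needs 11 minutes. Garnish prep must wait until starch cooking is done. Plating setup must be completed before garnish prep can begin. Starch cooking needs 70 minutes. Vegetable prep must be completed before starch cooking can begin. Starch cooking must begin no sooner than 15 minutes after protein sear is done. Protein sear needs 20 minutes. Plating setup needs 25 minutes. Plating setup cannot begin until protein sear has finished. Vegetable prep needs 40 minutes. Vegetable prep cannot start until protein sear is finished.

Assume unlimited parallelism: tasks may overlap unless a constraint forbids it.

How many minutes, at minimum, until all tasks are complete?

Protein sear can start immediately at minute 0; it finishes at minute 20.
After protein sear (finishes minute 20), plating setup can start at minute 20 and finishes at minute 45.
After protein sear (finishes minute 20), vegetable prep can start at minute 20 and finishes at minute 60.
Starch cooking cannot start until vegetable prep (finishes minute 60); protein sear (finishes minute 20, plus 15-minute gap → minute 35). The controlling bound is minute 60, so starch cooking finishes at 60 + 70 = minute 130.
Garnish prep cannot start until starch cooking (finishes minute 130); plating setup (finishes minute 45). The controlling bound is minute 130, so garnish prep finishes at 130 + 11 = minute 141.
All tasks are finished once the last one completes. Finish times: Protein sear at 20, Vegetable prep at 60, Starch cooking at 130, Plating setup at 45, Garnish prep at 141. The latest is minute 141.

141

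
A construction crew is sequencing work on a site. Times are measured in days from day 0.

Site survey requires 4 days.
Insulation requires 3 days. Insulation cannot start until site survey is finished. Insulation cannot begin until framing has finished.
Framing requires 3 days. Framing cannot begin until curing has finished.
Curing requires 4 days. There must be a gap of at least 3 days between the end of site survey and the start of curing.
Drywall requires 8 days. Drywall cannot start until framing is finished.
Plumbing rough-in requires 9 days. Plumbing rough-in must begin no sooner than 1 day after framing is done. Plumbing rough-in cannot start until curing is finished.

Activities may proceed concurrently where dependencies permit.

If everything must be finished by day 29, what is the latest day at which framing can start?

16

Plumbing rough-in must finish by day 29; it takes 9 days, so it must start by 29 − 9 = day 20.
Insulation has no dependents, so it just needs to finish by day 29. Starting by 29 − 3 = day 26 achieves that.
Nothing follows drywall; the deadline of day 29 is its only limit. It must start by 29 − 8 = day 21.
Framing feeds plumbing rough-in (must start by day 20, minus 1-day gap → day 19); insulation (must start by day 26); drywall (must start by day 21). Taking the minimum, framing must finish by day 19 and start by 19 − 3 = day 16.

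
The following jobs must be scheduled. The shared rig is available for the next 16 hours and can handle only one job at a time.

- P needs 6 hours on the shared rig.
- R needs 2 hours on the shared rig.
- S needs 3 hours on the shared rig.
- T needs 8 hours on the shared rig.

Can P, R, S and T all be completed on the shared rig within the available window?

Running back to back, the jobs need 6 + 2 + 3 + 8 = 19 hours on the shared rig.
Since 19 > 16, they cannot all fit.

No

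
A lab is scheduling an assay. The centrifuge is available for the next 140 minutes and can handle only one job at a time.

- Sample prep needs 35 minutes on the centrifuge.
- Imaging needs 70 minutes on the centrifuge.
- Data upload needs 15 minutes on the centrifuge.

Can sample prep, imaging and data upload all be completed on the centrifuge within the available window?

Yes

Running back to back, the jobs need 35 + 70 + 15 = 120 minutes on the centrifuge.
Since 120 ≤ 140, they fit within the window.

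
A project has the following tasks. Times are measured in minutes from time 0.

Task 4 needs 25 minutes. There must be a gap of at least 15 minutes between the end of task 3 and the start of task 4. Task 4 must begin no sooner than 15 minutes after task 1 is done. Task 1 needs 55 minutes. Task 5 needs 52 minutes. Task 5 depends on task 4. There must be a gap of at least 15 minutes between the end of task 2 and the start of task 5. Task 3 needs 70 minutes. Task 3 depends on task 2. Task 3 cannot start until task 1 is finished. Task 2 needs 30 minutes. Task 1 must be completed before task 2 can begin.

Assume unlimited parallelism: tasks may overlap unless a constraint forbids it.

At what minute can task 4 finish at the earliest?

195

Task 1 can start immediately at minute 0; it finishes at minute 55.
Task 2 cannot begin until task 1 (finishes minute 55). It runs from minute 55 to 55 + 30 = minute 85.
For task 3: task 2 (finishes minute 85); task 1 (finishes minute 55). Taking the maximum gives a start of minute 85, and it finishes at 85 + 70 = minute 155.
Task 4 has to wait for task 3 (finishes minute 155, plus 15-minute gap → minute 170); task 1 (finishes minute 55, plus 15-minute gap → minute 70). The latest of these is minute 170, so task 4 runs minute 170 to 170 + 25 = minute 195.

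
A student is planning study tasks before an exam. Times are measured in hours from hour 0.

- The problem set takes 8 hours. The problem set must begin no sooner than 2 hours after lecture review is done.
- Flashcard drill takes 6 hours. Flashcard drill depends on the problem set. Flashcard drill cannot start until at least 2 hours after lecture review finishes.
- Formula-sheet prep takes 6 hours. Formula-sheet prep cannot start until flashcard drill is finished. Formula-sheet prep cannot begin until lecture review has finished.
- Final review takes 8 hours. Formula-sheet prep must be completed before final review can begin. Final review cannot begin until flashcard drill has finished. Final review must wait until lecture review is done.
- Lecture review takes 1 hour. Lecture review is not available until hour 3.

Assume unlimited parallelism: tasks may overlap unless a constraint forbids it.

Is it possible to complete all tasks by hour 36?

After its own release at hour 3, lecture review can start at hour 3 and finishes at hour 4.
The problem set cannot begin until lecture review (finishes hour 4, plus 2-hour gap → hour 6). It runs from hour 6 to 6 + 8 = hour 14.
Flashcard drill has to wait for the problem set (finishes hour 14); lecture review (finishes hour 4, plus 2-hour gap → hour 6). The latest of these is hour 14, so flashcard drill runs hour 14 to 14 + 6 = hour 20.
Formula-sheet prep cannot start until flashcard drill (finishes hour 20); lecture review (finishes hour 4). The controlling bound is hour 20, so formula-sheet prep finishes at 20 + 6 = hour 26.
Final review needs all of formula-sheet prep (finishes hour 26); flashcard drill (finishes hour 20); lecture review (finishes hour 4). That puts its earliest start at hour 26; it finishes at 26 + 8 = hour 34.
Every task is finished by hour 34, which is no later than the deadline of 36, so the schedule is feasible.

Yes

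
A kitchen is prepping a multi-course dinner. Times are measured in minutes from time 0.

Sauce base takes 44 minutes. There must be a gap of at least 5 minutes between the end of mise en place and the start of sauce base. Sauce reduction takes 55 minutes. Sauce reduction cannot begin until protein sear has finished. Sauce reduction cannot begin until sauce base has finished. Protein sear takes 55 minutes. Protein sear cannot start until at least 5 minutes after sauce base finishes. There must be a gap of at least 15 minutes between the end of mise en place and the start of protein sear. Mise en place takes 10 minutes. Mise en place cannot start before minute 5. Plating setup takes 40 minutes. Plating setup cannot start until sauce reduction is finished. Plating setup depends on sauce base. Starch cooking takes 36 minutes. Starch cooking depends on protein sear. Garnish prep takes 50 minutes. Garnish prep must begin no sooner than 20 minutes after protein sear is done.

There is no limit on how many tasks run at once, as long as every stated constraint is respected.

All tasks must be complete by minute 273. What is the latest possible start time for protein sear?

123

To finish by minute 273, plating setup (duration 40) must start no later than minute 233.
Since plating setup (must start by minute 233) depends on it, sauce reduction must finish by minute 233. Backing off its 55-minute duration gives a latest start of minute 178.
Nothing follows starch cooking; the deadline of minute 273 is its only limit. It must start by 273 − 36 = minute 237.
To finish by minute 273, garnish prep (duration 50) must start no later than minute 223.
For protein sear: sauce reduction (must start by minute 178); starch cooking (must start by minute 237); garnish prep (must start by minute 223, minus 20-minute gap → minute 203). The most restrictive is minute 178; with a 55-minute duration, protein sear must start by minute 123.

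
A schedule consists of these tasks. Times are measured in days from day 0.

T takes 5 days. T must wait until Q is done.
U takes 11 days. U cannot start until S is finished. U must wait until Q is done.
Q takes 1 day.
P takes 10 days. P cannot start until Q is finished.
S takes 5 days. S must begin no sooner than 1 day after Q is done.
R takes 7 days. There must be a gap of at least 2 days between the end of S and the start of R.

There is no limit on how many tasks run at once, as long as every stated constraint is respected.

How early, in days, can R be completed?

16

Q has no prerequisites, so it starts at day 0 and finishes at day 1.
After Q (finishes day 1, plus 1-day gap → day 2), S can start at day 2 and finishes at day 7.
R waits on S (finishes day 7, plus 2-day gap → day 9), so it starts at day 9 and finishes at 9 + 7 = day 16.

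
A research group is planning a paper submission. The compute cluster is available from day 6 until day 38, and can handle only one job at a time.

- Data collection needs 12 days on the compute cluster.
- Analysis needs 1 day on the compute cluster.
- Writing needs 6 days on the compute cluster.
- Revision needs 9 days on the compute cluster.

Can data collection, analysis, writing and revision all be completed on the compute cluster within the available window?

Yes

The compute cluster window is 38 − 6 = 32 days.
Running back to back, the jobs need 12 + 1 + 6 + 9 = 28 days on the compute cluster.
Since 28 ≤ 32, they fit within the window.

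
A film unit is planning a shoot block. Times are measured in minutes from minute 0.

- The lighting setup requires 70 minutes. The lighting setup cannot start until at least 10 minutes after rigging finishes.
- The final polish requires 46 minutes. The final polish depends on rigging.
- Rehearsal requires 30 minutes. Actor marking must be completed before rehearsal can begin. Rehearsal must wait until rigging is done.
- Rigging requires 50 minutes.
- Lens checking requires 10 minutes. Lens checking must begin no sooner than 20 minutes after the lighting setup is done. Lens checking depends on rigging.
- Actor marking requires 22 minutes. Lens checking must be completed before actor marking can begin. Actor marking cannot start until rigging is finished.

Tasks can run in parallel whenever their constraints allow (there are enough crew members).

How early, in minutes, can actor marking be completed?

182

Rigging has no prerequisites, so it starts at minute 0 and finishes at minute 50.
The lighting setup cannot begin until rigging (finishes minute 50, plus 10-minute gap → minute 60). It runs from minute 60 to 60 + 70 = minute 130.
For lens checking: the lighting setup (finishes minute 130, plus 20-minute gap → minute 150); rigging (finishes minute 50). Taking the maximum gives a start of minute 150, and it finishes at 150 + 10 = minute 160.
Actor marking cannot start until lens checking (finishes minute 160); rigging (finishes minute 50). The controlling bound is minute 160, so actor marking finishes at 160 + 22 = minute 182.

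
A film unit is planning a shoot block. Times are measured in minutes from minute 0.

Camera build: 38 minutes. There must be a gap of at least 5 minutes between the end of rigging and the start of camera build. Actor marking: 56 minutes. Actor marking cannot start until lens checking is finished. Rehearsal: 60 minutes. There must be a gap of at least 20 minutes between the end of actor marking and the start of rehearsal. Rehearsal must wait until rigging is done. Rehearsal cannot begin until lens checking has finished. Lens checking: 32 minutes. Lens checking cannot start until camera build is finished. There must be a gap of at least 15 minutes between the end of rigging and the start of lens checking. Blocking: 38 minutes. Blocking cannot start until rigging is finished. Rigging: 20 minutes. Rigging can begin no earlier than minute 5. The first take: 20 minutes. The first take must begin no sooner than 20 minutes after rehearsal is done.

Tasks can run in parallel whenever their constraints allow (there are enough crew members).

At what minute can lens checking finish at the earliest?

100

Rigging waits on its own release at minute 5, so it starts at minute 5 and finishes at 5 + 20 = minute 25.
Camera build waits on rigging (finishes minute 25, plus 5-minute gap → minute 30), so it starts at minute 30 and finishes at 30 + 38 = minute 68.
For lens checking: camera build (finishes minute 68); rigging (finishes minute 25, plus 15-minute gap → minute 40). Taking the maximum gives a start of minute 68, and it finishes at 68 + 32 = minute 100.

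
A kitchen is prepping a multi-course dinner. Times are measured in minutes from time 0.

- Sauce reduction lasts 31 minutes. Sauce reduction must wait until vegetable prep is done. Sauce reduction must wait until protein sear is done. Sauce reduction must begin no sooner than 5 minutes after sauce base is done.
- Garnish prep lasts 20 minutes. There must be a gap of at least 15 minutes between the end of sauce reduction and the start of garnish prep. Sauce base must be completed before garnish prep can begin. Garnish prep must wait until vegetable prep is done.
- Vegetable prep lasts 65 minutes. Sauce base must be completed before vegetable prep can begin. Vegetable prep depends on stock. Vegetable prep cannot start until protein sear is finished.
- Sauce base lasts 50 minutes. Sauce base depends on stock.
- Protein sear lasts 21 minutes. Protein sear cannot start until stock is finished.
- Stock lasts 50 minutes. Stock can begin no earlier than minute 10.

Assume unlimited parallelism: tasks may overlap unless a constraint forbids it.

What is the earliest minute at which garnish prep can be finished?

241

After its own release at minute 10, stock can start at minute 10 and finishes at minute 60.
Protein sear cannot begin until stock (finishes minute 60). It runs from minute 60 to 60 + 21 = minute 81.
After stock (finishes minute 60), sauce base can start at minute 60 and finishes at minute 110.
Vegetable prep has to wait for sauce base (finishes minute 110); stock (finishes minute 60); protein sear (finishes minute 81). The latest of these is minute 110, so vegetable prep runs minute 110 to 110 + 65 = minute 175.
For sauce reduction: vegetable prep (finishes minute 175); protein sear (finishes minute 81); sauce base (finishes minute 110, plus 5-minute gap → minute 115). Taking the maximum gives a start of minute 175, and it finishes at 175 + 31 = minute 206.
For garnish prep: sauce reduction (finishes minute 206, plus 15-minute gap → minute 221); sauce base (finishes minute 110); vegetable prep (finishes minute 175). Taking the maximum gives a start of minute 221, and it finishes at 221 + 20 = minute 241.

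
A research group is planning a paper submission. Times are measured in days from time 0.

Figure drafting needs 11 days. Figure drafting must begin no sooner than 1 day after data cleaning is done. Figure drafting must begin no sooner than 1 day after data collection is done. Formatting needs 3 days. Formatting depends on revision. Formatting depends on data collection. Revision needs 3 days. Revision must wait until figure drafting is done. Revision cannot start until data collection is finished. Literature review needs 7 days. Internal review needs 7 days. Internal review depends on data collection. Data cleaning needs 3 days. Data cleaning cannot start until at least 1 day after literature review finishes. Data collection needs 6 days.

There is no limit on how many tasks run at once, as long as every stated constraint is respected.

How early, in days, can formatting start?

26

Data collection can start immediately at day 0; it finishes at day 6.
Literature review can start immediately at day 0; it finishes at day 7.
After literature review (finishes day 7, plus 1-day gap → day 8), data cleaning can start at day 8 and finishes at day 11.
Figure drafting has to wait for data cleaning (finishes day 11, plus 1-day gap → day 12); data collection (finishes day 6, plus 1-day gap → day 7). The latest of these is day 12, so figure drafting runs day 12 to 12 + 11 = day 23.
For revision: figure drafting (finishes day 23); data collection (finishes day 6). Taking the maximum gives a start of day 23, and it finishes at 23 + 3 = day 26.
Formatting waits on revision (finishes day 26); data collection (finishes day 6). The latest of these is day 26, which is the earliest formatting can start.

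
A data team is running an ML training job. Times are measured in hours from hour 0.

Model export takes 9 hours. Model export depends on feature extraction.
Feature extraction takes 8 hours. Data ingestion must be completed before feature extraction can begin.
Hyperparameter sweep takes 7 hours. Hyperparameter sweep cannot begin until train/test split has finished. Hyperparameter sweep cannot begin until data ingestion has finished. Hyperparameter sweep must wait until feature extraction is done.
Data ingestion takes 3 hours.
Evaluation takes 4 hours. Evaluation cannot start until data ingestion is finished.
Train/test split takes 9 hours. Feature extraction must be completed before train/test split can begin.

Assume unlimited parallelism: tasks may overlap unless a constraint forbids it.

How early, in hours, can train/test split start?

11

Data ingestion has no prerequisites, so it starts at hour 0 and finishes at hour 3.
Feature extraction cannot begin until data ingestion (finishes hour 3). It runs from hour 3 to 3 + 8 = hour 11.
Train/test split waits on feature extraction (finishes hour 11), so the earliest it can start is hour 11.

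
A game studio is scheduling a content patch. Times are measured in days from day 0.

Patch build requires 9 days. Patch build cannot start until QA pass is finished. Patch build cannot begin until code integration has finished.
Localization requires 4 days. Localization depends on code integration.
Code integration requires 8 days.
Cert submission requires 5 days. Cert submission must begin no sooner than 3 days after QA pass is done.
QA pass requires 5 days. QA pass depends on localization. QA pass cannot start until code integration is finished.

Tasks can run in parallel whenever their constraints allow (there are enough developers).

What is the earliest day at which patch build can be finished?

Code integration can start immediately at day 0; it finishes at day 8.
Localization waits on code integration (finishes day 8), so it starts at day 8 and finishes at 8 + 4 = day 12.
For QA pass: localization (finishes day 12); code integration (finishes day 8). Taking the maximum gives a start of day 12, and it finishes at 12 + 5 = day 17.
For patch build: QA pass (finishes day 17); code integration (finishes day 8). Taking the maximum gives a start of day 17, and it finishes at 17 + 9 = day 26.

26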